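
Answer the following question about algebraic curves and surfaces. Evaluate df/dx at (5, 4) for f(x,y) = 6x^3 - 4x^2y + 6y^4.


df/dx = 3*6*x^2 + 2*(-4)*x^1*y
At (5,4): 3*6*5^2 + 2*(-4)*5^1*4
= 450 - 160
= 290

290


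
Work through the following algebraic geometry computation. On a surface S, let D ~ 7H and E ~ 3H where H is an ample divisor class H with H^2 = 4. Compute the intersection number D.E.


Using bilinearity of the intersection pairing on a surface S:
(aH).(bH) = ab * (H.H)
We have H^2 = 4.
D.E = (7H).(3H) = 7*3*4
= 21*4
= 84

84


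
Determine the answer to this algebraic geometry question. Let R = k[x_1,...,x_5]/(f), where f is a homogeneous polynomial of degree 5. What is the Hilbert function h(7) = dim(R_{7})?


For R = k[x_1,...,x_n]/(f) with f homogeneous of degree e:
The Hilbert series is (1 - t^e)/(1 - t)^n.
So h(d) = C(d+n-1, n-1) - C(d-e+n-1, n-1) for d >= e.
With n=5, e=5, d=7:
C(7+5-1, 5-1) = C(11, 4) = 330
C(7-5+5-1, 5-1) = C(6, 4) = 15
h(7) = 330 - 15 = 315

315


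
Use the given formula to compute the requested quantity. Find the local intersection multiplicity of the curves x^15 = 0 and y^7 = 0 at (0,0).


The intersection multiplicity of V(x^a) and V(y^b) at the origin is:
I(O; V(x^15), V(y^7)) = dim_k(k[x,y]/(x^15, y^7))
A basis for k[x,y]/(x^15, y^7) is the set of monomials x^i * y^j
where 0 <= i < 15 and 0 <= j < 7.
The number of such monomials is 15 * 7 = 105

105


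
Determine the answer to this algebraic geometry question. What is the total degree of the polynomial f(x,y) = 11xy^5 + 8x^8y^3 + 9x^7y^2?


Examine each term for its total degree (sum of exponents).
  Term '11xy^5' has total degree 1+5 = 6.
  Term '8x^8y^3' has total degree 8+3 = 11.
  Term '9x^7y^2' has total degree 7+2 = 9.
The maximum total degree among all terms is 11.

11


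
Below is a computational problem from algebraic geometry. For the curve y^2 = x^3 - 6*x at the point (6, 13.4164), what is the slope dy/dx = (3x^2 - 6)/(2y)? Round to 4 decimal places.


Using implicit differentiation of y^2 = x^3 - 6*x:
2y * dy/dx = 3x^2 - 6
dy/dx = (3x^2 - 6)/(2y)
Numerator: 3*6^2 - 6 = 102
Denominator: 2*13.4164 = 26.8328
dy/dx = 102/26.8328 = 3.8013

3.8013


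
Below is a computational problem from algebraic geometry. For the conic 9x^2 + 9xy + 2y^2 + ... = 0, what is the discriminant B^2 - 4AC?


The discriminant of a conic Ax^2 + Bxy + Cy^2 + ... = 0 is B^2 - 4AC.
B^2 = 9^2 = 81
4AC = 4*9*2 = 72
Discriminant = 81 - 72 = 9

9


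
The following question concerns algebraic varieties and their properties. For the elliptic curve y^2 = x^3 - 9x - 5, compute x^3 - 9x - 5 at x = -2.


Compute x^3 - 9x - 5 at x = -2:
x^3 = (-2)^3 = -8
(-9)*x = (-9)*(-2) = 18
Sum: -8 + 18 - 5 = 5

5


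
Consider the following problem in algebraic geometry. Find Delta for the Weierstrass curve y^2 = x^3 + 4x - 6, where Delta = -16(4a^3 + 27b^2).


Compute each component:
4a^3 = 4*4^3 = 4*64 = 256
27b^2 = 27*(-6)^2 = 27*36 = 972
4a^3 + 27b^2 = 256 + 972 = 1228
Delta = -16*1228 = -19648

-19648


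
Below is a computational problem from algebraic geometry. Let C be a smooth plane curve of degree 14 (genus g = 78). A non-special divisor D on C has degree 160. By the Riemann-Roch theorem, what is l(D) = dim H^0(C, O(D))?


First, compute the genus of a smooth plane curve of degree 14:
g = (d-1)(d-2)/2 = (14-1)(14-2)/2 = 78
For a non-special divisor D (i.e., h^1(D) = 0), Riemann-Roch gives:
l(D) = deg(D) - g + 1
Since deg(D) = 160 >= 2g - 1 = 155, D is non-special.
l(D) = 160 - 78 + 1 = 83

83


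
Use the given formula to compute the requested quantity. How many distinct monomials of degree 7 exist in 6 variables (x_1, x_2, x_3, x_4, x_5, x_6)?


The number of degree-7 monomials in 6 variables is C(d+n-1, n-1).
= C(7+6-1, 6-1) = C(12, 5)
= 792

792


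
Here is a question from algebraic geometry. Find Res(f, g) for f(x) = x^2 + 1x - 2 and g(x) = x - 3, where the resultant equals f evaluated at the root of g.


For Res(f, x - c), we evaluate f at x = c.
f(3) = 3^2 + 1*3 - 2
= 9 + 3 - 2
= 12 - 2 = 10
Res(f, g) = 10

10


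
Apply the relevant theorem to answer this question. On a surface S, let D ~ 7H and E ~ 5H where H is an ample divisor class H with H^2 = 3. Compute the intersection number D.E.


Using bilinearity of the intersection pairing on a surface S:
(aH).(bH) = ab * (H.H)
We have H^2 = 3.
D.E = (7H).(5H) = 7*5*3
= 35*3
= 105

105


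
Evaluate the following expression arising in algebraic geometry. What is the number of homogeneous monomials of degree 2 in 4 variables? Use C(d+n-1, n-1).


The number of degree-2 monomials in 4 variables is C(d+n-1, n-1).
= C(2+4-1, 4-1) = C(5, 3)
= 10

10


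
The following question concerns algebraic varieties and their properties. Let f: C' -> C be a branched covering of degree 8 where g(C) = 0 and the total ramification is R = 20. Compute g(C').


Riemann-Hurwitz formula: 2g' - 2 = d(2g - 2) + R
Given: d = 8, g = 0, R = 20
2g' - 2 = 8*(2*0 - 2) + 20
2g' - 2 = 8*(-2) + 20
2g' - 2 = -16 + 20 = 4
2g' = 6
g' = 3

3


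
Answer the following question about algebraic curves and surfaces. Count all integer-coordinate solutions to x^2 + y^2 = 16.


Systematically check integer values of x where x^2 <= 16.
For each valid x, check if 16 - x^2 is a perfect square.
x=0: 16 - 0 = 16, sqrt = 4 (valid)
x=4: 16 - 16 = 0, sqrt = 0 (valid)
Total integer solutions found: 4

4


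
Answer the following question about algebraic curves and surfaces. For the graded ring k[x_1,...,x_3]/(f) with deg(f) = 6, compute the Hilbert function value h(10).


For R = k[x_1,...,x_n]/(f) with f homogeneous of degree e:
The Hilbert series is (1 - t^e)/(1 - t)^n.
So h(d) = C(d+n-1, n-1) - C(d-e+n-1, n-1) for d >= e.
With n=3, e=6, d=10:
C(10+3-1, 3-1) = C(12, 2) = 66
C(10-6+3-1, 3-1) = C(6, 2) = 15
h(10) = 66 - 15 = 51

51


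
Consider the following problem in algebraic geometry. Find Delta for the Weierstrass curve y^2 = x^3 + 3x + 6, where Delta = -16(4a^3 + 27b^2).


Compute each component:
4a^3 = 4*3^3 = 4*27 = 108
27b^2 = 27*6^2 = 27*36 = 972
4a^3 + 27b^2 = 108 + 972 = 1080
Delta = -16*1080 = -17280

-17280


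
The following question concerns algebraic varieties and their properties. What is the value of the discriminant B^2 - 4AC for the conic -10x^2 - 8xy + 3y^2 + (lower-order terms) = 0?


The discriminant of a conic Ax^2 + Bxy + Cy^2 + ... = 0 is B^2 - 4AC.
B^2 = (-8)^2 = 64
4AC = 4*(-10)*3 = -120
Discriminant = 64 + 120 = 184

184


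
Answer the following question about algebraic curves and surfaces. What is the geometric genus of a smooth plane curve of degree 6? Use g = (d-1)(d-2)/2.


Using the genus formula for smooth plane curves:
g = (d-1)(d-2)/2
g = (6-1)(6-2)/2
g = 5*4/2
g = 20/2 = 10

10


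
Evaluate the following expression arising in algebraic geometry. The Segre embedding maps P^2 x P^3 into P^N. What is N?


The Segre embedding maps P^m x P^n into P^N via
all products of coordinates from each factor.
N = (m+1)(n+1) - 1
N = (2+1)(3+1) - 1
N = 3*4 - 1
N = 12 - 1 = 11

11


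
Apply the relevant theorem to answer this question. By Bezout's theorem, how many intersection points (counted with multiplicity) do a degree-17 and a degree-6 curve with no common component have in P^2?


Bezout's theorem states the intersection count equals the product of degrees.
Intersection count = 17 * 6 = 102

102


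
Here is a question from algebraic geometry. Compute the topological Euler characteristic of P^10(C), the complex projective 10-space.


The complex projective space P^10 has one cell in each even real dimension 0, 2, ..., 20.
The cohomology groups are H^{2k}(P^10) = Z for k = 0,...,10, and 0 otherwise.
Euler characteristic = sum of Betti numbers = 1 per even-dimensional cohomology group.
chi(P^10) = 10 + 1 = 11

11


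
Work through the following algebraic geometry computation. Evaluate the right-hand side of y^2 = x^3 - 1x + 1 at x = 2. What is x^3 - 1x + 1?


Compute x^3 - 1x + 1 at x = 2:
x^3 = 2^3 = 8
(-1)*x = (-1)*2 = -2
Sum: 8 - 2 + 1 = 7

7


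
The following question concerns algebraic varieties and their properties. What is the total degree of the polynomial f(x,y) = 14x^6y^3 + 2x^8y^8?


Examine each term for its total degree (sum of exponents).
  Term '14x^6y^3' has total degree 6+3 = 9.
  Term '2x^8y^8' has total degree 8+8 = 16.
The maximum total degree among all terms is 16.

16


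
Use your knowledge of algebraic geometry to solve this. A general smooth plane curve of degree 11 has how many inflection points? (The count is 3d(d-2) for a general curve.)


For a general smooth plane curve C of degree d, the inflection points are
the intersection of C with its Hessian curve, which has degree 3(d-2).
By Bezout, the total intersection number is d * 3(d-2) = 11 * 27 = 297.
For a general curve every flex is ordinary, so each contributes
multiplicity 1 to C·Hess(C), and the number of distinct inflection
points is 3d(d-2).
Inflection points = 3*11*(11-2) = 3*11*9 = 297

297


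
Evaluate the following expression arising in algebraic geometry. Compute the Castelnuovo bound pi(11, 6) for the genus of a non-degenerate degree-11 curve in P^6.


Castelnuovo's bound: write d - 1 = m(r-1) + epsilon with 0 <= epsilon < r-1.
d - 1 = 11 - 1 = 10
r - 1 = 6 - 1 = 5
10 = 2*5 + 0, so m = 2, epsilon = 0
pi(d, r) = m(m-1)(r-1)/2 + m*epsilon
= 2*1*5/2 + 2*0
= 10/2 + 0
= 5 + 0 = 5

5


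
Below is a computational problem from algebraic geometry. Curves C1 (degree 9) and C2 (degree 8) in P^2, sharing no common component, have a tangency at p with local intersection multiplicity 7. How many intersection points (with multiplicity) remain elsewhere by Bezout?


By Bezout's theorem, the total intersection number is d1 * d2.
Total = 9 * 8 = 72
Intersection multiplicity at p = 7
Remaining intersections = 72 - 7 = 65

65


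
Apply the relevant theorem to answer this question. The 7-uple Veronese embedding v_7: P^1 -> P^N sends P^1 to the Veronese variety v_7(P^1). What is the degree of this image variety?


The Veronese variety v_7(P^1) has degree d^r.
d^r = 7^1 = 7

7


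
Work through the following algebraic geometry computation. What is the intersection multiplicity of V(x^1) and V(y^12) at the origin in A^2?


The intersection multiplicity of V(x^a) and V(y^b) at the origin is:
I(O; V(x^1), V(y^12)) = dim_k(k[x,y]/(x^1, y^12))
A basis for k[x,y]/(x^1, y^12) is the set of monomials x^i * y^j
where 0 <= i < 1 and 0 <= j < 12.
The number of such monomials is 1 * 12 = 12

12


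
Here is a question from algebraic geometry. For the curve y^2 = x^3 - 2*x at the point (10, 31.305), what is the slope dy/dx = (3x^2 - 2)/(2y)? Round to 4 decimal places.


Using implicit differentiation of y^2 = x^3 - 2*x:
2y * dy/dx = 3x^2 - 2
dy/dx = (3x^2 - 2)/(2y)
Numerator: 3*10^2 - 2 = 298
Denominator: 2*31.305 = 62.61
dy/dx = 298/62.61 = 4.7596

4.7596


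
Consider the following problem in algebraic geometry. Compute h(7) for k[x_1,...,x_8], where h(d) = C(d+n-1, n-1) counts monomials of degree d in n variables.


The Hilbert function for the polynomial ring in 8 variables is:
h(d) = C(d+n-1, n-1)
h(7) = C(7+8-1, 8-1) = C(14, 7)
= 14! / (7! * 7!)
= 3432

3432


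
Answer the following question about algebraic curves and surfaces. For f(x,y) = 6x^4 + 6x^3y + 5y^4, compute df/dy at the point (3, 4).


df/dy = 6*x^3 + 4*5*y^3
At (3,4): 6*3^3 + 4*5*4^3
= 162 + 1280
= 1442

1442


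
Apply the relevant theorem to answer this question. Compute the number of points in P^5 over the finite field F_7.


P^5(F_7) has (q^(n+1) - 1)/(q - 1) points.
= 7^5 + 7^4 + 7^3 + 7^2 + 7^1 + 7^0
= 16807 + 2401 + 343 + 49 + 7 + 1
= 19608

19608


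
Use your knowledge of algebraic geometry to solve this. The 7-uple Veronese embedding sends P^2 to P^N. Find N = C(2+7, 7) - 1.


The Veronese embedding v_d: P^n -> P^N maps each point to all
degree-d monomials in n+1 homogeneous coordinates.
N = C(n+d, d) - 1
N = C(2+7, 7) - 1
N = C(9, 7) - 1
C(9, 7) = 36
N = 36 - 1 = 35

35


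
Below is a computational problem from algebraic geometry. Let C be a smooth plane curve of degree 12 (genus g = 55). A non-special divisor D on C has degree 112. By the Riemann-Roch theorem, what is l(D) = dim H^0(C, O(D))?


First, compute the genus of a smooth plane curve of degree 12:
g = (d-1)(d-2)/2 = (12-1)(12-2)/2 = 55
For a non-special divisor D (i.e., h^1(D) = 0), Riemann-Roch gives:
l(D) = deg(D) - g + 1
Since deg(D) = 112 >= 2g - 1 = 109, D is non-special.
l(D) = 112 - 55 + 1 = 58

58


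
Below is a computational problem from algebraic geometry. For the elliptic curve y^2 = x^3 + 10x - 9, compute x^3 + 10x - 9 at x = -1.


Compute x^3 + 10x - 9 at x = -1:
x^3 = (-1)^3 = -1
10*x = 10*(-1) = -10
Sum: -1 - 10 - 9 = -20

-20


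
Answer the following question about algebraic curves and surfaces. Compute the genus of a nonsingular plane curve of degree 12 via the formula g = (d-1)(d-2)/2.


Using the genus formula for smooth plane curves:
g = (d-1)(d-2)/2
g = (12-1)(12-2)/2
g = 11*10/2
g = 110/2 = 55

55


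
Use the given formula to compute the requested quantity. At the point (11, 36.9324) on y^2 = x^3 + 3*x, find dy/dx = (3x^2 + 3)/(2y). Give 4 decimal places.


Using implicit differentiation of y^2 = x^3 + 3*x:
2y * dy/dx = 3x^2 + 3
dy/dx = (3x^2 + 3)/(2y)
Numerator: 3*11^2 + 3 = 366
Denominator: 2*36.9324 = 73.8648
dy/dx = 366/73.8648 = 4.9550

4.9550


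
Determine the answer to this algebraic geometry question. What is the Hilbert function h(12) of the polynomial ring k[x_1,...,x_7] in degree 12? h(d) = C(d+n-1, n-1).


The Hilbert function for the polynomial ring in 7 variables is:
h(d) = C(d+n-1, n-1)
h(12) = C(12+7-1, 7-1) = C(18, 6)
= 18! / (6! * 12!)
= 18564

18564


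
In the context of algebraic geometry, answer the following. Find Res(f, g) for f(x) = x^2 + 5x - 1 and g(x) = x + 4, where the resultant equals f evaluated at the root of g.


For Res(f, x - c), we evaluate f at x = c.
f(-4) = (-4)^2 + 5*(-4) - 1
= 16 - 20 - 1
= -4 - 1 = -5
Res(f, g) = -5

-5


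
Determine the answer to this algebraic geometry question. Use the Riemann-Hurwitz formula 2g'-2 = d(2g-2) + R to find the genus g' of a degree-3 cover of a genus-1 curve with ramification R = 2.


Riemann-Hurwitz formula: 2g' - 2 = d(2g - 2) + R
Given: d = 3, g = 1, R = 2
2g' - 2 = 3*(2*1 - 2) + 2
2g' - 2 = 3*0 + 2
2g' - 2 = 0 + 2 = 2
2g' = 4
g' = 2

2


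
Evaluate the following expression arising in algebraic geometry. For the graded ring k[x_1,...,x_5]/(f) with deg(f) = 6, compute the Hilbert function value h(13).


For R = k[x_1,...,x_n]/(f) with f homogeneous of degree e:
The Hilbert series is (1 - t^e)/(1 - t)^n.
So h(d) = C(d+n-1, n-1) - C(d-e+n-1, n-1) for d >= e.
With n=5, e=6, d=13:
C(13+5-1, 5-1) = C(17, 4) = 2380
C(13-6+5-1, 5-1) = C(11, 4) = 330
h(13) = 2380 - 330 = 2050

2050


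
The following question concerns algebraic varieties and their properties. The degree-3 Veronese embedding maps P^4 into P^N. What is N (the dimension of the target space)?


The Veronese embedding v_d: P^n -> P^N maps each point to all
degree-d monomials in n+1 homogeneous coordinates.
N = C(n+d, d) - 1
N = C(4+3, 3) - 1
N = C(7, 3) - 1
C(7, 3) = 35
N = 35 - 1 = 34

34


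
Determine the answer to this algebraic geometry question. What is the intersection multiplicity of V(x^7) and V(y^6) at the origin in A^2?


The intersection multiplicity of V(x^a) and V(y^b) at the origin is:
I(O; V(x^7), V(y^6)) = dim_k(k[x,y]/(x^7, y^6))
A basis for k[x,y]/(x^7, y^6) is the set of monomials x^i * y^j
where 0 <= i < 7 and 0 <= j < 6.
The number of such monomials is 7 * 6 = 42

42


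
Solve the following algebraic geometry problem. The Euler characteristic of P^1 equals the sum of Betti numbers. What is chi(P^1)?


The complex projective space P^1 has one cell in each even real dimension 0, 2, ..., 2.
The cohomology groups are H^{2k}(P^1) = Z for k = 0,...,1, and 0 otherwise.
Euler characteristic = sum of Betti numbers = 1 per even-dimensional cohomology group.
chi(P^1) = 1 + 1 = 2

2


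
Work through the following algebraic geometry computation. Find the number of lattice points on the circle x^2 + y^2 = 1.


Systematically check integer values of x where x^2 <= 1.
For each valid x, check if 1 - x^2 is a perfect square.
x=0: 1 - 0 = 1, sqrt = 1 (valid)
x=1: 1 - 1 = 0, sqrt = 0 (valid)
Total integer solutions found: 4

4


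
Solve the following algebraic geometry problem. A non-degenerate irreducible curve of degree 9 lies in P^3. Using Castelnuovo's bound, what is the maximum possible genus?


Castelnuovo's bound: write d - 1 = m(r-1) + epsilon with 0 <= epsilon < r-1.
d - 1 = 9 - 1 = 8
r - 1 = 3 - 1 = 2
8 = 4*2 + 0, so m = 4, epsilon = 0
pi(d, r) = m(m-1)(r-1)/2 + m*epsilon
= 4*3*2/2 + 4*0
= 24/2 + 0
= 12 + 0 = 12

12


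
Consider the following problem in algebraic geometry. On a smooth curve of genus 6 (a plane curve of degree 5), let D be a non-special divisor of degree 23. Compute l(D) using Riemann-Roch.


First, compute the genus of a smooth plane curve of degree 5:
g = (d-1)(d-2)/2 = (5-1)(5-2)/2 = 6
For a non-special divisor D (i.e., h^1(D) = 0), Riemann-Roch gives:
l(D) = deg(D) - g + 1
Since deg(D) = 23 >= 2g - 1 = 11, D is non-special.
l(D) = 23 - 6 + 1 = 18

18


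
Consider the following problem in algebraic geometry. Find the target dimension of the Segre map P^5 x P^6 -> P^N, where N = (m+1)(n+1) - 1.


The Segre embedding maps P^m x P^n into P^N via
all products of coordinates from each factor.
N = (m+1)(n+1) - 1
N = (5+1)(6+1) - 1
N = 6*7 - 1
N = 42 - 1 = 41

41


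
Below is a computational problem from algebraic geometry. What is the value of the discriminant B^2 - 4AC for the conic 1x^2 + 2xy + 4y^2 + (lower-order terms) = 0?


The discriminant of a conic Ax^2 + Bxy + Cy^2 + ... = 0 is B^2 - 4AC.
B^2 = 2^2 = 4
4AC = 4*1*4 = 16
Discriminant = 4 - 16 = -12

-12


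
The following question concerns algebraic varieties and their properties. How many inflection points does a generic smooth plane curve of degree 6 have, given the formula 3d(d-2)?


For a general smooth plane curve C of degree d, the inflection points are
the intersection of C with its Hessian curve, which has degree 3(d-2).
By Bezout, the total intersection number is d * 3(d-2) = 6 * 12 = 72.
For a general curve every flex is ordinary, so each contributes
multiplicity 1 to C·Hess(C), and the number of distinct inflection
points is 3d(d-2).
Inflection points = 3*6*(6-2) = 3*6*4 = 72

72


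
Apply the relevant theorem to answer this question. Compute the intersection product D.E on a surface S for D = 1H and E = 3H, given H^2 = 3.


Using bilinearity of the intersection pairing on a surface S:
(aH).(bH) = ab * (H.H)
We have H^2 = 3.
D.E = (1H).(3H) = 1*3*3
= 3*3
= 9

9


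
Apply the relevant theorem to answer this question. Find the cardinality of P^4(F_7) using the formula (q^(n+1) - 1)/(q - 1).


P^4(F_7) has (q^(n+1) - 1)/(q - 1) points.
= 7^4 + 7^3 + 7^2 + 7^1 + 7^0
= 2401 + 343 + 49 + 7 + 1
= 2801

2801


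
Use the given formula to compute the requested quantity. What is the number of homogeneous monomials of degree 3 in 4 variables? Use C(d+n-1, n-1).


The number of degree-3 monomials in 4 variables is C(d+n-1, n-1).
= C(3+4-1, 4-1) = C(6, 3)
= 20

20


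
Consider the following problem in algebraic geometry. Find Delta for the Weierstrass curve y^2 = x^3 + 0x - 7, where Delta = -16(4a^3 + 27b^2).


Compute each component:
4a^3 = 4*0^3 = 4*0 = 0
27b^2 = 27*(-7)^2 = 27*49 = 1323
4a^3 + 27b^2 = 0 + 1323 = 1323
Delta = -16*1323 = -21168

-21168


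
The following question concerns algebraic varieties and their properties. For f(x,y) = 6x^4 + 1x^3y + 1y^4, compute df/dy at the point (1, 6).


df/dy = 1*x^3 + 4*1*y^3
At (1,6): 1*1^3 + 4*1*6^3
= 1 + 864
= 865

865


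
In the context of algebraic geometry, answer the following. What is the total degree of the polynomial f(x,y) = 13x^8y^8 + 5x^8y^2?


Examine each term for its total degree (sum of exponents).
  Term '13x^8y^8' has total degree 8+8 = 16.
  Term '5x^8y^2' has total degree 8+2 = 10.
The maximum total degree among all terms is 16.

16


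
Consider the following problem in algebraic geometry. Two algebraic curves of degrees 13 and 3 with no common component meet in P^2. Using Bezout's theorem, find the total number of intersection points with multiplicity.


Bezout's theorem states the intersection count equals the product of degrees.
Intersection count = 13 * 3 = 39

39


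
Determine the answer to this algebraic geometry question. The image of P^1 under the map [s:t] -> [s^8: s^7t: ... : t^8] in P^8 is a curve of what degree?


The rational normal curve in P^8 is the image of P^1 under the 8-uple Veronese.
A general hyperplane in P^8 pulls back to a degree-8 form on P^1, which has 8 zeros,
so the curve meets a general hyperplane in 8 points. Degree = 8.

8


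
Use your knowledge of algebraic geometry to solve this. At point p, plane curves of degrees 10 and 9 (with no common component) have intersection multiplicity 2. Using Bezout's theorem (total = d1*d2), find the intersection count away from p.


By Bezout's theorem, the total intersection number is d1 * d2.
Total = 10 * 9 = 90
Intersection multiplicity at p = 2
Remaining intersections = 90 - 2 = 88

88


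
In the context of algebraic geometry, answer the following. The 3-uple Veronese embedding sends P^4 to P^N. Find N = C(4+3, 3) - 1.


The Veronese embedding v_d: P^n -> P^N maps each point to all
degree-d monomials in n+1 homogeneous coordinates.
N = C(n+d, d) - 1
N = C(4+3, 3) - 1
N = C(7, 3) - 1
C(7, 3) = 35
N = 35 - 1 = 34

34


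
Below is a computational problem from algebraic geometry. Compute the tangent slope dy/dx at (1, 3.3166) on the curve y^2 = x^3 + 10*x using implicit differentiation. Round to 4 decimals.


Using implicit differentiation of y^2 = x^3 + 10*x:
2y * dy/dx = 3x^2 + 10
dy/dx = (3x^2 + 10)/(2y)
Numerator: 3*1^2 + 10 = 13
Denominator: 2*3.3166 = 6.6332
dy/dx = 13/6.6332 = 1.9598

1.9598


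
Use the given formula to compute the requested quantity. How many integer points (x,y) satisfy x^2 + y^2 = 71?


Systematically check integer values of x where x^2 <= 71.
For each valid x, check if 71 - x^2 is a perfect square.
Total integer solutions found: 0

0


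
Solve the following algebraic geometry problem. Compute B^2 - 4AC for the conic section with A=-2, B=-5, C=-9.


The discriminant of a conic Ax^2 + Bxy + Cy^2 + ... = 0 is B^2 - 4AC.
B^2 = (-5)^2 = 25
4AC = 4*(-2)*(-9) = 72
Discriminant = 25 - 72 = -47

-47


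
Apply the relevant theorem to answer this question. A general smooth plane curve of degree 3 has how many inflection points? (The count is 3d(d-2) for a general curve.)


For a general smooth plane curve C of degree d, the inflection points are
the intersection of C with its Hessian curve, which has degree 3(d-2).
By Bezout, the total intersection number is d * 3(d-2) = 3 * 3 = 9.
For a general curve every flex is ordinary, so each contributes
multiplicity 1 to C·Hess(C), and the number of distinct inflection
points is 3d(d-2).
Inflection points = 3*3*(3-2) = 3*3*1 = 9

9


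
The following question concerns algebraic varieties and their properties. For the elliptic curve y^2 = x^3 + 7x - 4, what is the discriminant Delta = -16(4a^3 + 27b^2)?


Compute each component:
4a^3 = 4*7^3 = 4*343 = 1372
27b^2 = 27*(-4)^2 = 27*16 = 432
4a^3 + 27b^2 = 1372 + 432 = 1804
Delta = -16*1804 = -28864

-28864


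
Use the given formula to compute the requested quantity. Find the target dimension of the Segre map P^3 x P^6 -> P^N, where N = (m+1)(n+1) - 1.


The Segre embedding maps P^m x P^n into P^N via
all products of coordinates from each factor.
N = (m+1)(n+1) - 1
N = (3+1)(6+1) - 1
N = 4*7 - 1
N = 28 - 1 = 27

27


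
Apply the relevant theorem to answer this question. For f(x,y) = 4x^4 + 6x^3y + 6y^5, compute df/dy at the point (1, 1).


df/dy = 6*x^3 + 5*6*y^4
At (1,1): 6*1^3 + 5*6*1^4
= 6 + 30
= 36

36


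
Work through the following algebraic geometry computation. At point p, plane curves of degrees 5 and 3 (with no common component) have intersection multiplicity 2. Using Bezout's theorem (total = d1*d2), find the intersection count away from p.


By Bezout's theorem, the total intersection number is d1 * d2.
Total = 5 * 3 = 15
Intersection multiplicity at p = 2
Remaining intersections = 15 - 2 = 13

13


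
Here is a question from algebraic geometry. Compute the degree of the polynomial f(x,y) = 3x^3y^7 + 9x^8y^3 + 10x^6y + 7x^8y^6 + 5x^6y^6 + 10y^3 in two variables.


Examine each term for its total degree (sum of exponents).
  Term '3x^3y^7' has total degree 3+7 = 10.
  Term '9x^8y^3' has total degree 8+3 = 11.
  Term '10x^6y' has total degree 6+1 = 7.
  Term '7x^8y^6' has total degree 8+6 = 14.
  Term '5x^6y^6' has total degree 6+6 = 12.
  Term '10y^3' has total degree 0+3 = 3.
The maximum total degree among all terms is 14.

14


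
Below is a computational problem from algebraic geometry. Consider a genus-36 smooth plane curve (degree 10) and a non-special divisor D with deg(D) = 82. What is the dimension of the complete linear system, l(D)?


First, compute the genus of a smooth plane curve of degree 10:
g = (d-1)(d-2)/2 = (10-1)(10-2)/2 = 36
For a non-special divisor D (i.e., h^1(D) = 0), Riemann-Roch gives:
l(D) = deg(D) - g + 1
Since deg(D) = 82 >= 2g - 1 = 71, D is non-special.
l(D) = 82 - 36 + 1 = 47

47


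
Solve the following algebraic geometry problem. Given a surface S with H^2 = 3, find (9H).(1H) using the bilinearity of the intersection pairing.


Using bilinearity of the intersection pairing on a surface S:
(aH).(bH) = ab * (H.H)
We have H^2 = 3.
D.E = (9H).(1H) = 9*1*3
= 9*3
= 27

27


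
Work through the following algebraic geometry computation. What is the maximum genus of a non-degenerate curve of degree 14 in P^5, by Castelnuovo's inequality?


Castelnuovo's bound: write d - 1 = m(r-1) + epsilon with 0 <= epsilon < r-1.
d - 1 = 14 - 1 = 13
r - 1 = 5 - 1 = 4
13 = 3*4 + 1, so m = 3, epsilon = 1
pi(d, r) = m(m-1)(r-1)/2 + m*epsilon
= 3*2*4/2 + 3*1
= 24/2 + 3
= 12 + 3 = 15

15


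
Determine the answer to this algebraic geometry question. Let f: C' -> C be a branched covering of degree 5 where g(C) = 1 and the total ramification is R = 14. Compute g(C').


Riemann-Hurwitz formula: 2g' - 2 = d(2g - 2) + R
Given: d = 5, g = 1, R = 14
2g' - 2 = 5*(2*1 - 2) + 14
2g' - 2 = 5*0 + 14
2g' - 2 = 0 + 14 = 14
2g' = 16
g' = 8

8


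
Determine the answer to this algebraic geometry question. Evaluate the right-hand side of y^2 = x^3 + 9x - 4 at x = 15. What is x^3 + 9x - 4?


Compute x^3 + 9x - 4 at x = 15:
x^3 = 15^3 = 3375
9*x = 9*15 = 135
Sum: 3375 + 135 - 4 = 3506

3506


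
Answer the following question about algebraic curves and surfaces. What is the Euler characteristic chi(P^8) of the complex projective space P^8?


The complex projective space P^8 has one cell in each even real dimension 0, 2, ..., 16.
The cohomology groups are H^{2k}(P^8) = Z for k = 0,...,8, and 0 otherwise.
Euler characteristic = sum of Betti numbers = 1 per even-dimensional cohomology group.
chi(P^8) = 8 + 1 = 9

9


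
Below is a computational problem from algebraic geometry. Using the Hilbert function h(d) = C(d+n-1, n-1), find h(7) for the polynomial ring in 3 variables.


The Hilbert function for the polynomial ring in 3 variables is:
h(d) = C(d+n-1, n-1)
h(7) = C(7+3-1, 3-1) = C(9, 2)
= 9! / (2! * 7!)
= 36

36


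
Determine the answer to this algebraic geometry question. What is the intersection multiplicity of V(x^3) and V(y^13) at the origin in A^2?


The intersection multiplicity of V(x^a) and V(y^b) at the origin is:
I(O; V(x^3), V(y^13)) = dim_k(k[x,y]/(x^3, y^13))
A basis for k[x,y]/(x^3, y^13) is the set of monomials x^i * y^j
where 0 <= i < 3 and 0 <= j < 13.
The number of such monomials is 3 * 13 = 39

39


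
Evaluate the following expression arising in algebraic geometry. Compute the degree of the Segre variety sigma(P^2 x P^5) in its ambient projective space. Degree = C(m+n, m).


The degree of the Segre variety P^2 x P^5 is C(m+n, m).
= C(7, 2)
= 21

21


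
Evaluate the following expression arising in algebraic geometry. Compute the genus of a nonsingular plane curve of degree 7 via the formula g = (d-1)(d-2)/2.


Using the genus formula for smooth plane curves:
g = (d-1)(d-2)/2
g = (7-1)(7-2)/2
g = 6*5/2
g = 30/2 = 15

15


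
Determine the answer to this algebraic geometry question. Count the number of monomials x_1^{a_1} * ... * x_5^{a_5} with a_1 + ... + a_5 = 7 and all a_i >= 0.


The number of degree-7 monomials in 5 variables is C(d+n-1, n-1).
= C(7+5-1, 5-1) = C(11, 4)
= 330

330


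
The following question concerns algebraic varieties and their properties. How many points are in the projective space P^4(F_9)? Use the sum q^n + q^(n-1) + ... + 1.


P^4(F_9) has (q^(n+1) - 1)/(q - 1) points.
= 9^4 + 9^3 + 9^2 + 9^1 + 9^0
= 6561 + 729 + 81 + 9 + 1
= 7381

7381


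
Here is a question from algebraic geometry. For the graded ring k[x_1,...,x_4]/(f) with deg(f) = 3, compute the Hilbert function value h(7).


For R = k[x_1,...,x_n]/(f) with f homogeneous of degree e:
The Hilbert series is (1 - t^e)/(1 - t)^n.
So h(d) = C(d+n-1, n-1) - C(d-e+n-1, n-1) for d >= e.
With n=4, e=3, d=7:
C(7+4-1, 4-1) = C(10, 3) = 120
C(7-3+4-1, 4-1) = C(7, 3) = 35
h(7) = 120 - 35 = 85

85


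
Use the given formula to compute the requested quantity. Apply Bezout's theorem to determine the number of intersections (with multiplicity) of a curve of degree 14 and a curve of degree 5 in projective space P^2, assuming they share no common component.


Bezout's theorem states the intersection count equals the product of degrees.
Intersection count = 14 * 5 = 70

70


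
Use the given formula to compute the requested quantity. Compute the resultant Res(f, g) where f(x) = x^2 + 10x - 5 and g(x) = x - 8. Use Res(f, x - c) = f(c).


For Res(f, x - c), we evaluate f at x = c.
f(8) = 8^2 + 10*8 - 5
= 64 + 80 - 5
= 144 - 5 = 139
Res(f, g) = 139

139


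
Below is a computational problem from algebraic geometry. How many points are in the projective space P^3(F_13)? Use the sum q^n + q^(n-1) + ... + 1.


P^3(F_13) has (q^(n+1) - 1)/(q - 1) points.
= 13^3 + 13^2 + 13^1 + 13^0
= 2197 + 169 + 13 + 1
= 2380

2380


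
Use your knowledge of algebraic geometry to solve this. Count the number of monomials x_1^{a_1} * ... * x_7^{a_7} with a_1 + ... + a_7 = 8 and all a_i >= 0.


The number of degree-8 monomials in 7 variables is C(d+n-1, n-1).
= C(8+7-1, 7-1) = C(14, 6)
= 3003

3003


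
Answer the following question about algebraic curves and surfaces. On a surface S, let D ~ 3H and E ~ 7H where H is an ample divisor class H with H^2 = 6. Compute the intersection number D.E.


Using bilinearity of the intersection pairing on a surface S:
(aH).(bH) = ab * (H.H)
We have H^2 = 6.
D.E = (3H).(7H) = 3*7*6
= 21*6
= 126

126


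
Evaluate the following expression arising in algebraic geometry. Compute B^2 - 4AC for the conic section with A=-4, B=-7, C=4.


The discriminant of a conic Ax^2 + Bxy + Cy^2 + ... = 0 is B^2 - 4AC.
B^2 = (-7)^2 = 49
4AC = 4*(-4)*4 = -64
Discriminant = 49 + 64 = 113

113


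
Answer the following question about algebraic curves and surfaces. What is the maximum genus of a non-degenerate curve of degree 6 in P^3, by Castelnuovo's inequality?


Castelnuovo's bound: write d - 1 = m(r-1) + epsilon with 0 <= epsilon < r-1.
d - 1 = 6 - 1 = 5
r - 1 = 3 - 1 = 2
5 = 2*2 + 1, so m = 2, epsilon = 1
pi(d, r) = m(m-1)(r-1)/2 + m*epsilon
= 2*1*2/2 + 2*1
= 4/2 + 2
= 2 + 2 = 4

4


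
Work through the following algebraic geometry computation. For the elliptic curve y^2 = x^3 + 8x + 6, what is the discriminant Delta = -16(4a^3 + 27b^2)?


Compute each component:
4a^3 = 4*8^3 = 4*512 = 2048
27b^2 = 27*6^2 = 27*36 = 972
4a^3 + 27b^2 = 2048 + 972 = 3020
Delta = -16*3020 = -48320

-48320


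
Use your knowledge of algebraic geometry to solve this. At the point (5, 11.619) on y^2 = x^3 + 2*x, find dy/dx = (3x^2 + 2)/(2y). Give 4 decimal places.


Using implicit differentiation of y^2 = x^3 + 2*x:
2y * dy/dx = 3x^2 + 2
dy/dx = (3x^2 + 2)/(2y)
Numerator: 3*5^2 + 2 = 77
Denominator: 2*11.619 = 23.238
dy/dx = 77/23.238 = 3.3135

3.3135


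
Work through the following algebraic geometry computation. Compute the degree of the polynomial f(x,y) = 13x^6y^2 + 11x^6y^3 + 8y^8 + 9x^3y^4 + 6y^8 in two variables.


Examine each term for its total degree (sum of exponents).
  Term '13x^6y^2' has total degree 6+2 = 8.
  Term '11x^6y^3' has total degree 6+3 = 9.
  Term '8y^8' has total degree 0+8 = 8.
  Term '9x^3y^4' has total degree 3+4 = 7.
  Term '6y^8' has total degree 0+8 = 8.
The maximum total degree among all terms is 9.

9


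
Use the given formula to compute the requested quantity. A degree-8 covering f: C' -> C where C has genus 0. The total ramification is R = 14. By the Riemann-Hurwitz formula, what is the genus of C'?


Riemann-Hurwitz formula: 2g' - 2 = d(2g - 2) + R
Given: d = 8, g = 0, R = 14
2g' - 2 = 8*(2*0 - 2) + 14
2g' - 2 = 8*(-2) + 14
2g' - 2 = -16 + 14 = -2
2g' = 0
g' = 0

0


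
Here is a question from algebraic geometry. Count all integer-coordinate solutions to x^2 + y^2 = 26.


Systematically check integer values of x where x^2 <= 26.
For each valid x, check if 26 - x^2 is a perfect square.
x=1: 26 - 1 = 25, sqrt = 5 (valid)
x=5: 26 - 25 = 1, sqrt = 1 (valid)
Total integer solutions found: 8

8


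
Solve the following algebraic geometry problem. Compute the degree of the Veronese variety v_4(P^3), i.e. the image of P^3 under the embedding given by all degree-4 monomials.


The Veronese variety v_4(P^3) has degree d^r.
d^r = 4^3 = 64

64


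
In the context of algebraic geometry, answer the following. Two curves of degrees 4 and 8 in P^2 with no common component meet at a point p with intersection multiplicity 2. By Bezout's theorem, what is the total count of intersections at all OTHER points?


By Bezout's theorem, the total intersection number is d1 * d2.
Total = 4 * 8 = 32
Intersection multiplicity at p = 2
Remaining intersections = 32 - 2 = 30

30


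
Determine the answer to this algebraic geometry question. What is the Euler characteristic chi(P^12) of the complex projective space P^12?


The complex projective space P^12 has one cell in each even real dimension 0, 2, ..., 24.
The cohomology groups are H^{2k}(P^12) = Z for k = 0,...,12, and 0 otherwise.
Euler characteristic = sum of Betti numbers = 1 per even-dimensional cohomology group.
chi(P^12) = 12 + 1 = 13

13


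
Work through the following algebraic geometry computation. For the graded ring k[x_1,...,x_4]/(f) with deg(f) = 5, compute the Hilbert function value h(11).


For R = k[x_1,...,x_n]/(f) with f homogeneous of degree e:
The Hilbert series is (1 - t^e)/(1 - t)^n.
So h(d) = C(d+n-1, n-1) - C(d-e+n-1, n-1) for d >= e.
With n=4, e=5, d=11:
C(11+4-1, 4-1) = C(14, 3) = 364
C(11-5+4-1, 4-1) = C(9, 3) = 84
h(11) = 364 - 84 = 280

280


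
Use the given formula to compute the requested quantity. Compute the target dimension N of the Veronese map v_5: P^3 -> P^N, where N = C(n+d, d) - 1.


The Veronese embedding v_d: P^n -> P^N maps each point to all
degree-d monomials in n+1 homogeneous coordinates.
N = C(n+d, d) - 1
N = C(3+5, 5) - 1
N = C(8, 5) - 1
C(8, 5) = 56
N = 56 - 1 = 55

55


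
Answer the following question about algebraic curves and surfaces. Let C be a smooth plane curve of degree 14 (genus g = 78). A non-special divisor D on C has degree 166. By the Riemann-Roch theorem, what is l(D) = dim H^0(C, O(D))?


First, compute the genus of a smooth plane curve of degree 14:
g = (d-1)(d-2)/2 = (14-1)(14-2)/2 = 78
For a non-special divisor D (i.e., h^1(D) = 0), Riemann-Roch gives:
l(D) = deg(D) - g + 1
Since deg(D) = 166 >= 2g - 1 = 155, D is non-special.
l(D) = 166 - 78 + 1 = 89

89


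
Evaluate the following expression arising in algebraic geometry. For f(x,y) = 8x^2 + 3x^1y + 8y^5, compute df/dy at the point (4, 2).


df/dy = 3*x^1 + 5*8*y^4
At (4,2): 3*4^1 + 5*8*2^4
= 12 + 640
= 652

652


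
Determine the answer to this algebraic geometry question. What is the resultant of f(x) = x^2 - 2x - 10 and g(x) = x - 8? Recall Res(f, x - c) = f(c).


For Res(f, x - c), we evaluate f at x = c.
f(8) = 8^2 - 2*8 - 10
= 64 - 16 - 10
= 48 - 10 = 38
Res(f, g) = 38

38


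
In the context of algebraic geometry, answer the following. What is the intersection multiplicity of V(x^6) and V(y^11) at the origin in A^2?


The intersection multiplicity of V(x^a) and V(y^b) at the origin is:
I(O; V(x^6), V(y^11)) = dim_k(k[x,y]/(x^6, y^11))
A basis for k[x,y]/(x^6, y^11) is the set of monomials x^i * y^j
where 0 <= i < 6 and 0 <= j < 11.
The number of such monomials is 6 * 11 = 66

66


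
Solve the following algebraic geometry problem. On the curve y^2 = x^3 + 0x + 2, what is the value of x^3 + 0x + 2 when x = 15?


Compute x^3 + 0x + 2 at x = 15:
x^3 = 15^3 = 3375
0*x = 0*15 = 0
Sum: 3375 + 0 + 2 = 3377

3377


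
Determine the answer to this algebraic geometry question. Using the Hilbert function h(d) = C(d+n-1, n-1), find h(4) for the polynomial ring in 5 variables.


The Hilbert function for the polynomial ring in 5 variables is:
h(d) = C(d+n-1, n-1)
h(4) = C(4+5-1, 5-1) = C(8, 4)
= 8! / (4! * 4!)
= 70

70


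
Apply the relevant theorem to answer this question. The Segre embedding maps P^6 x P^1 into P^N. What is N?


The Segre embedding maps P^m x P^n into P^N via
all products of coordinates from each factor.
N = (m+1)(n+1) - 1
N = (6+1)(1+1) - 1
N = 7*2 - 1
N = 14 - 1 = 13

13


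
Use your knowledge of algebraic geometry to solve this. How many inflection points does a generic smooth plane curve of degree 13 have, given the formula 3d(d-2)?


For a general smooth plane curve C of degree d, the inflection points are
the intersection of C with its Hessian curve, which has degree 3(d-2).
By Bezout, the total intersection number is d * 3(d-2) = 13 * 33 = 429.
For a general curve every flex is ordinary, so each contributes
multiplicity 1 to C·Hess(C), and the number of distinct inflection
points is 3d(d-2).
Inflection points = 3*13*(13-2) = 3*13*11 = 429

429


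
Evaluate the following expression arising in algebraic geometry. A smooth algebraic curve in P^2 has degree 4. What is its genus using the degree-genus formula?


Using the genus formula for smooth plane curves:
g = (d-1)(d-2)/2
g = (4-1)(4-2)/2
g = 3*2/2
g = 6/2 = 3

3


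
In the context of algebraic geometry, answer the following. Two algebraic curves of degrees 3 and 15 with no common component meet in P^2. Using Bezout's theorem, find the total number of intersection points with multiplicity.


Bezout's theorem states the intersection count equals the product of degrees.
Intersection count = 3 * 15 = 45

45


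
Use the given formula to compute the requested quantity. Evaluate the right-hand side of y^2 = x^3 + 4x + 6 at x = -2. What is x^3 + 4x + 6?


Compute x^3 + 4x + 6 at x = -2:
x^3 = (-2)^3 = -8
4*x = 4*(-2) = -8
Sum: -8 - 8 + 6 = -10

-10


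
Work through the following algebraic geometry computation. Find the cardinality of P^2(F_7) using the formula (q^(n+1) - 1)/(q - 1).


P^2(F_7) has (q^(n+1) - 1)/(q - 1) points.
= 7^2 + 7^1 + 7^0
= 49 + 7 + 1
= 57

57


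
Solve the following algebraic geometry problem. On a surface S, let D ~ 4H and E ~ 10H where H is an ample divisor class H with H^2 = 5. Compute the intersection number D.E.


Using bilinearity of the intersection pairing on a surface S:
(aH).(bH) = ab * (H.H)
We have H^2 = 5.
D.E = (4H).(10H) = 4*10*5
= 40*5
= 200

200


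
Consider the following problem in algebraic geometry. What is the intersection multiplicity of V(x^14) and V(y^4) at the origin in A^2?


The intersection multiplicity of V(x^a) and V(y^b) at the origin is:
I(O; V(x^14), V(y^4)) = dim_k(k[x,y]/(x^14, y^4))
A basis for k[x,y]/(x^14, y^4) is the set of monomials x^i * y^j
where 0 <= i < 14 and 0 <= j < 4.
The number of such monomials is 14 * 4 = 56

56
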